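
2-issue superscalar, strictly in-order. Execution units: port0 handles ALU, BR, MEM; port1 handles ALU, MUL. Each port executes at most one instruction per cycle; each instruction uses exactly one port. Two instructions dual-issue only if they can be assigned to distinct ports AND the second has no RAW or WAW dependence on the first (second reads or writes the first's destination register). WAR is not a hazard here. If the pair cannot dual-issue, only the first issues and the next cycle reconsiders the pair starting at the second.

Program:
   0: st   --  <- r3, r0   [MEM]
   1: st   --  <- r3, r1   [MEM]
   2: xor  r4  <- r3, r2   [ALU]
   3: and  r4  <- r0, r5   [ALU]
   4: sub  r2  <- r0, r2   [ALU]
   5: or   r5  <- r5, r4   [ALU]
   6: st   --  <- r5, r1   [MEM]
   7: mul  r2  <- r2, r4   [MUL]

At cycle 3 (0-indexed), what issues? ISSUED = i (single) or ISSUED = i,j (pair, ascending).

ISSUED = 5

t=0 i0:st ; no-port MEM/MEM
t=1 i1+i2:st/xor ; 2-wide
t=2 i3+i4:and/sub ; 2-wide
t=3 i5:or ; RAW r5
t=4 i6+i7:st/mul ; 2-wide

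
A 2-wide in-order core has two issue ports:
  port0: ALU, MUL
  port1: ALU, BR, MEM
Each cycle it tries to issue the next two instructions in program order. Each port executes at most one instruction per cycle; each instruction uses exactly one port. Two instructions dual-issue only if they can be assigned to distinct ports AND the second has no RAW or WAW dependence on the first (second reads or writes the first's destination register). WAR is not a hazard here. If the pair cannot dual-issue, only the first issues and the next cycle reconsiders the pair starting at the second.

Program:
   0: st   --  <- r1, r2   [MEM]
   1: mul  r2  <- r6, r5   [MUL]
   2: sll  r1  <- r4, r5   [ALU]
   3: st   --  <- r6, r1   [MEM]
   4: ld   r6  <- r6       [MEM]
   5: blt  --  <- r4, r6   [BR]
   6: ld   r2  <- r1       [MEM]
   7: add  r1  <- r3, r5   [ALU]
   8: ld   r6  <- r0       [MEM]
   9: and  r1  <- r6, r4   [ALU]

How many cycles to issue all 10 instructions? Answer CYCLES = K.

CYCLES = 8

  cy0 -> i0+i1 (st.MEM mul.MUL) dual
  cy1 -> i2 (sll.ALU) RAW r1
  cy2 -> i3 (st.MEM) no-port MEM/MEM
  cy3 -> i4 (ld.MEM) no-port MEM/BR
  cy4 -> i5 (blt.BR) no-port BR/MEM
  cy5 -> i6+i7 (ld.MEM add.ALU) dual
  cy6 -> i8 (ld.MEM) RAW r6
  cy7 -> i9 (and.ALU) tail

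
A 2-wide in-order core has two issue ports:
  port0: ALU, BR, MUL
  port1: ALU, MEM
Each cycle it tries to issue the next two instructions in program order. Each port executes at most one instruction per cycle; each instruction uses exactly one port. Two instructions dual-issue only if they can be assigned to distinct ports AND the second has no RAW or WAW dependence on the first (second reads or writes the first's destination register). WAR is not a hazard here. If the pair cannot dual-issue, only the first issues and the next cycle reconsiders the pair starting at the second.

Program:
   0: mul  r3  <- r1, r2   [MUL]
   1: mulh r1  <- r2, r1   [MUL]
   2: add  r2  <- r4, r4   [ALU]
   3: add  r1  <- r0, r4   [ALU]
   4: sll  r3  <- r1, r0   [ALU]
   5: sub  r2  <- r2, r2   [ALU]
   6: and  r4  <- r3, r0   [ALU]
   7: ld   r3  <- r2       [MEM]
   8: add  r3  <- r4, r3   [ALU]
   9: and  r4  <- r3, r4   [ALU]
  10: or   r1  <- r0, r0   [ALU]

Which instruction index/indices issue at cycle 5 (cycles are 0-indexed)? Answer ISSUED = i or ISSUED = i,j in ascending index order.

#0 head=0: mul i0 no-port MUL/MUL
#1 head=1: mulh;add i1+i2 dual
#2 head=3: add i3 RAW r1
#3 head=4: sll;sub i4+i5 dual
#4 head=6: and;ld i6+i7 dual
#5 head=8: add i8 RAW r3
#6 head=9: and;or i9+i10 dual

ISSUED = 8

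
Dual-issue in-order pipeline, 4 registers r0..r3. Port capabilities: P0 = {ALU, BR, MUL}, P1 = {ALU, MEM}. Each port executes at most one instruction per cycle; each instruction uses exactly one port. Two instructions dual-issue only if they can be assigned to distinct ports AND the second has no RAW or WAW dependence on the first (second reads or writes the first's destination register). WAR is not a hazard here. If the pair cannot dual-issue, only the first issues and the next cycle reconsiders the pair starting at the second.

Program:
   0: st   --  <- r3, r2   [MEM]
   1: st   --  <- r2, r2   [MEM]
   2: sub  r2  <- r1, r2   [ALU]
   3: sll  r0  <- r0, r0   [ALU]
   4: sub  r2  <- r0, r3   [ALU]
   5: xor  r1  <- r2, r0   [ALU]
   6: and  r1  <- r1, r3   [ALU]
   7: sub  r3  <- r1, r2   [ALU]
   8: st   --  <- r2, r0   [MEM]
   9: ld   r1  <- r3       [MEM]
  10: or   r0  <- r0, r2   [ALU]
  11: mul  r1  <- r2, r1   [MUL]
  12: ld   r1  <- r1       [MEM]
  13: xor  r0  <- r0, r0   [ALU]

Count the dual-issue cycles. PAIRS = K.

  cy0 -> i0 (st.MEM) no-port MEM/MEM
  cy1 -> i1&i2 (st.MEM;sub.ALU) 2-wide
  cy2 -> i3 (sll.ALU) RAW r0
  cy3 -> i4 (sub.ALU) RAW r2
  cy4 -> i5 (xor.ALU) RAW+WAW r1
  cy5 -> i6 (and.ALU) RAW r1
  cy6 -> i7&i8 (sub.ALU;st.MEM) 2-wide
  cy7 -> i9&i10 (ld.MEM;or.ALU) 2-wide
  cy8 -> i11 (mul.MUL) RAW+WAW r1
  cy9 -> i12&i13 (ld.MEM;xor.ALU) 2-wide

PAIRS = 4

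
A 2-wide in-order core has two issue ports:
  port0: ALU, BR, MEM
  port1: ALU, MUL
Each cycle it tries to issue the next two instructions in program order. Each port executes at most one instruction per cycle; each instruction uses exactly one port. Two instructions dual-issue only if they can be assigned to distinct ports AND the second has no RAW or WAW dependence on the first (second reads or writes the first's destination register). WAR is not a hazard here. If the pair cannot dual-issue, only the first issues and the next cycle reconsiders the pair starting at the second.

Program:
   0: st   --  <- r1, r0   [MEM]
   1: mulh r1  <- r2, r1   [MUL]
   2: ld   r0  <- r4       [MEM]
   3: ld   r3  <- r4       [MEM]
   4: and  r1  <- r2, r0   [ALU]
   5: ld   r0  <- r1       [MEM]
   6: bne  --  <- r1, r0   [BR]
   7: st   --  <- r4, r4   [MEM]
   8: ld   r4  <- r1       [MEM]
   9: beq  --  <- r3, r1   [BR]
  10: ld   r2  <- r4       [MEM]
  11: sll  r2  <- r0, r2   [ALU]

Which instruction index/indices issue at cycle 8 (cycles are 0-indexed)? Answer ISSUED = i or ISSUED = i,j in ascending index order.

#0 head=0: st/mulh i0/i1 2-wide
#1 head=2: ld i2 no-port MEM/MEM
#2 head=3: ld/and i3/i4 2-wide
#3 head=5: ld i5 no-port MEM/BR
#4 head=6: bne i6 no-port BR/MEM
#5 head=7: st i7 no-port MEM/MEM
#6 head=8: ld i8 no-port MEM/BR
#7 head=9: beq i9 no-port BR/MEM
#8 head=10: ld i10 RAW+WAW r2
#9 head=11: sll i11 tail

ISSUED = 10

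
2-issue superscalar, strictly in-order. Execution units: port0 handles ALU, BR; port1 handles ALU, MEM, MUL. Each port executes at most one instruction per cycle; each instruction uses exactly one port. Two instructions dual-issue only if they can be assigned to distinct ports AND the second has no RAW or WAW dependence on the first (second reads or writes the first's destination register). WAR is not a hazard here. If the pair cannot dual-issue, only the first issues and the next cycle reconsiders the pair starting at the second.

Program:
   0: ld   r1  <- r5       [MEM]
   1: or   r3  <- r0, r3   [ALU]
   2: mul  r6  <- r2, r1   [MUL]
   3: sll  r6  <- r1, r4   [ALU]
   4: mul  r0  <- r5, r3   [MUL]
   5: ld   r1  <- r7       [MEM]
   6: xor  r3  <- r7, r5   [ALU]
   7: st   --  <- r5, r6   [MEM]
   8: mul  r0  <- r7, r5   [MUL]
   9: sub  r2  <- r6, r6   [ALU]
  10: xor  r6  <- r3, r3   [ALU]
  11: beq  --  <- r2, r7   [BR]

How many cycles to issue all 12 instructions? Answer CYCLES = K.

#0 head=0: ld.MEM+or.ALU i0&i1 dual
#1 head=2: mul.MUL i2 WAW r6
#2 head=3: sll.ALU+mul.MUL i3&i4 dual
#3 head=5: ld.MEM+xor.ALU i5&i6 dual
#4 head=7: st.MEM i7 no-port MEM/MUL
#5 head=8: mul.MUL+sub.ALU i8&i9 dual
#6 head=10: xor.ALU+beq.BR i10&i11 dual

CYCLES = 7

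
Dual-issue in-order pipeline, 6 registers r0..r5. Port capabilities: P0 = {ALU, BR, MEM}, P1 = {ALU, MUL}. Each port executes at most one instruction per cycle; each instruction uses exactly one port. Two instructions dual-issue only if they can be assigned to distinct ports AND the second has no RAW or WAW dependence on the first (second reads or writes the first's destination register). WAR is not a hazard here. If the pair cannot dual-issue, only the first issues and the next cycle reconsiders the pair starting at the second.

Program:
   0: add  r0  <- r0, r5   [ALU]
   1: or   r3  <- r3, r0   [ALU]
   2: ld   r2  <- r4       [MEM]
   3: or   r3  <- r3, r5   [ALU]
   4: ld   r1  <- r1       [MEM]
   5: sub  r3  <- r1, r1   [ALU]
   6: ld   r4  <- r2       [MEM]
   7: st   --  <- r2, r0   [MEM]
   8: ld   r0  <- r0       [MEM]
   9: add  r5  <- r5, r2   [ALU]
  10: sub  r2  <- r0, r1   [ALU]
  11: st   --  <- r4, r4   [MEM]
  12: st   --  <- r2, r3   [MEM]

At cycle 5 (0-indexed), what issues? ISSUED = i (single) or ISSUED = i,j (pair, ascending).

ISSUED = 8,9

  cy0 -> i0 (add.ALU) RAW r0
  cy1 -> i1&i2 (or.ALU+ld.MEM) 2-wide
  cy2 -> i3&i4 (or.ALU+ld.MEM) 2-wide
  cy3 -> i5&i6 (sub.ALU+ld.MEM) 2-wide
  cy4 -> i7 (st.MEM) no-port MEM/MEM
  cy5 -> i8&i9 (ld.MEM+add.ALU) 2-wide
  cy6 -> i10&i11 (sub.ALU+st.MEM) 2-wide
  cy7 -> i12 (st.MEM) tail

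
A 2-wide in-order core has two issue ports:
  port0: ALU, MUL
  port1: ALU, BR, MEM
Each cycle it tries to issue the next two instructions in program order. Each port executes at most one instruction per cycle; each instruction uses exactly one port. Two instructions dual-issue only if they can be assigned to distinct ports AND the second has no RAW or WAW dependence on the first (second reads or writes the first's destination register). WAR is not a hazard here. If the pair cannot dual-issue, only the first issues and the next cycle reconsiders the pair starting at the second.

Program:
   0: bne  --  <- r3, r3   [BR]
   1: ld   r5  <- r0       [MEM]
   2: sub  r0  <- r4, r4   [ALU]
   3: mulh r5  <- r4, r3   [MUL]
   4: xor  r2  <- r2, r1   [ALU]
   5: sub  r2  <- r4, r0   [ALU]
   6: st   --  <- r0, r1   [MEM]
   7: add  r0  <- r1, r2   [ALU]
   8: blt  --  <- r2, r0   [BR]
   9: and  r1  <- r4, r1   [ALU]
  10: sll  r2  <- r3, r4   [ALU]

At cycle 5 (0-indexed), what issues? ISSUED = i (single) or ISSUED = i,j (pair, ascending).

ISSUED = 8,9

c0: i0 bne.BR  no-port BR/MEM
c1: i1&i2 ld.MEM/sub.ALU  2-wide
c2: i3&i4 mulh.MUL/xor.ALU  2-wide
c3: i5&i6 sub.ALU/st.MEM  2-wide
c4: i7 add.ALU  RAW r0
c5: i8&i9 blt.BR/and.ALU  2-wide
c6: i10 sll.ALU  tail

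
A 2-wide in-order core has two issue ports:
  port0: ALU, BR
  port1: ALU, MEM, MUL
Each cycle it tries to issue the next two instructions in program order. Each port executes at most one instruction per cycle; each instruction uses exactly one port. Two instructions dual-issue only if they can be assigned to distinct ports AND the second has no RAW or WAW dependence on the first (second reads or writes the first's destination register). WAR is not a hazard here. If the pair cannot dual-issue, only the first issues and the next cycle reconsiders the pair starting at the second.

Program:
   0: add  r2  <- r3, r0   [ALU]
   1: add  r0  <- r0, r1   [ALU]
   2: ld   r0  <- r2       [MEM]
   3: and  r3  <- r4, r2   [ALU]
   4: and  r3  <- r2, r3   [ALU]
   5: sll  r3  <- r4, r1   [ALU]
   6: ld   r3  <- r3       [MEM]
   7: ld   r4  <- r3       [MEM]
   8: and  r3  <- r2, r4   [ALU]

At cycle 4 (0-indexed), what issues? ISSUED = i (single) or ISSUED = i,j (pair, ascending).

ISSUED = 6

[0] i0/i1  add add  -- 2-wide
[1] i2/i3  ld and  -- 2-wide
[2] i4  and  -- WAW r3
[3] i5  sll  -- RAW+WAW r3
[4] i6  ld  -- no-port MEM/MEM
[5] i7  ld  -- RAW r4
[6] i8  and  -- tail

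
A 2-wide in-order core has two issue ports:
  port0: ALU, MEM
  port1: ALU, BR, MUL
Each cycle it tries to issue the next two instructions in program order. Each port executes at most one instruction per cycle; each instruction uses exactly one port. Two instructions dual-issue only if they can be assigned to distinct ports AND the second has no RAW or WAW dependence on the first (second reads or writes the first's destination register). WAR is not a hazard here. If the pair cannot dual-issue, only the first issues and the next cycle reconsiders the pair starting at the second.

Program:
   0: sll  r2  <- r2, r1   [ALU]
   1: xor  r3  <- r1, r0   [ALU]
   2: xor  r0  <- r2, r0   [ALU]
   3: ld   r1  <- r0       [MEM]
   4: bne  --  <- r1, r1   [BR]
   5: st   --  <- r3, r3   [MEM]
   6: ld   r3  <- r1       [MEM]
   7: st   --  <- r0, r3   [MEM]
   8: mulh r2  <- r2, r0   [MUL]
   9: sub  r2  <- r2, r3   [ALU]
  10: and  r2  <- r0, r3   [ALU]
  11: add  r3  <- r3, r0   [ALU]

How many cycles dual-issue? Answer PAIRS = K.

PAIRS = 4

  cy0 -> i0&i1 (sll xor) 2-wide
  cy1 -> i2 (xor) RAW r0
  cy2 -> i3 (ld) RAW r1
  cy3 -> i4&i5 (bne st) 2-wide
  cy4 -> i6 (ld) no-port MEM/MEM
  cy5 -> i7&i8 (st mulh) 2-wide
  cy6 -> i9 (sub) WAW r2
  cy7 -> i10&i11 (and add) 2-wide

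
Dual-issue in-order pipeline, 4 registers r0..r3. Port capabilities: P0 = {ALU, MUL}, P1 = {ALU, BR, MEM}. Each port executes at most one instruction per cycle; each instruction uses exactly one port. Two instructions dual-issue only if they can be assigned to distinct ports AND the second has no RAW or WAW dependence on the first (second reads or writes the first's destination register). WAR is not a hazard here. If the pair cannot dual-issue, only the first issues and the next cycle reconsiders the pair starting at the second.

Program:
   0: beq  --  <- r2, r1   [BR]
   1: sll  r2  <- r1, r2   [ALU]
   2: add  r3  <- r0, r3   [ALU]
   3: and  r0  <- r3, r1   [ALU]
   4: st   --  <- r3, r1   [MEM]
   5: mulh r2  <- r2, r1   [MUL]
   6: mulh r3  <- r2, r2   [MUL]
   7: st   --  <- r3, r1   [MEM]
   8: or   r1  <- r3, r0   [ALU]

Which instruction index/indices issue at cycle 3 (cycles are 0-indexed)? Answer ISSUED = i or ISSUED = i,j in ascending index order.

  cy0 -> i0/i1 (beq.BR sll.ALU) dual
  cy1 -> i2 (add.ALU) RAW r3
  cy2 -> i3/i4 (and.ALU st.MEM) dual
  cy3 -> i5 (mulh.MUL) no-port MUL/MUL
  cy4 -> i6 (mulh.MUL) RAW r3
  cy5 -> i7/i8 (st.MEM or.ALU) dual

ISSUED = 5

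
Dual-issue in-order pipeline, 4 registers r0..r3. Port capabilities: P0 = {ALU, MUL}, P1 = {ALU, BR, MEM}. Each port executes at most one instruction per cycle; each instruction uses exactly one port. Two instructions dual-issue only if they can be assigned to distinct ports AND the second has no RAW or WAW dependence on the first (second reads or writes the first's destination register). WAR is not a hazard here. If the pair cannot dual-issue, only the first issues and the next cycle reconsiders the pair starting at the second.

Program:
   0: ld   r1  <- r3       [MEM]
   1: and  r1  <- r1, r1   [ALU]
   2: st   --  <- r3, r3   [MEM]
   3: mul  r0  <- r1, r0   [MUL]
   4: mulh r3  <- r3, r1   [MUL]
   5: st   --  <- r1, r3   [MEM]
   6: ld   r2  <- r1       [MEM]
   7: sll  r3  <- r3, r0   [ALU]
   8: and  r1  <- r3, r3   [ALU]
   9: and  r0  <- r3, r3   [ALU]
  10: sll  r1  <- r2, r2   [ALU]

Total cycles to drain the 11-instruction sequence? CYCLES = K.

CYCLES = 8

[0] i0  ld.MEM  -- RAW+WAW r1
[1] i1,i2  and.ALU st.MEM  -- pair
[2] i3  mul.MUL  -- no-port MUL/MUL
[3] i4  mulh.MUL  -- RAW r3
[4] i5  st.MEM  -- no-port MEM/MEM
[5] i6,i7  ld.MEM sll.ALU  -- pair
[6] i8,i9  and.ALU and.ALU  -- pair
[7] i10  sll.ALU  -- tail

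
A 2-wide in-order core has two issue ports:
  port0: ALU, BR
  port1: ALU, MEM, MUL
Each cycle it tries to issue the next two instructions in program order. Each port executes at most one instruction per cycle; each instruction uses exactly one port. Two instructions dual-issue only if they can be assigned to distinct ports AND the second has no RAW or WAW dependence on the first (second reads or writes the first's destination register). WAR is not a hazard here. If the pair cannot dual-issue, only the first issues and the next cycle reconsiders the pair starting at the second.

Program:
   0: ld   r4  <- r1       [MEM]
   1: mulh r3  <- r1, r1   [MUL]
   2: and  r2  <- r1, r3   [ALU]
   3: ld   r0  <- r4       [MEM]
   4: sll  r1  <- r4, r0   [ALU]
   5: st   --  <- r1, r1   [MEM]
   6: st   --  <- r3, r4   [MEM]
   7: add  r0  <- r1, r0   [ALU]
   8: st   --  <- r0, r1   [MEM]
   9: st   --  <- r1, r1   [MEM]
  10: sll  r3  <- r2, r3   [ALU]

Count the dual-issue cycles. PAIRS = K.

t=0 i0:ld ; no-port MEM/MUL
t=1 i1:mulh ; RAW r3
t=2 i2&i3:and ld ; dual
t=3 i4:sll ; RAW r1
t=4 i5:st ; no-port MEM/MEM
t=5 i6&i7:st add ; dual
t=6 i8:st ; no-port MEM/MEM
t=7 i9&i10:st sll ; dual

PAIRS = 3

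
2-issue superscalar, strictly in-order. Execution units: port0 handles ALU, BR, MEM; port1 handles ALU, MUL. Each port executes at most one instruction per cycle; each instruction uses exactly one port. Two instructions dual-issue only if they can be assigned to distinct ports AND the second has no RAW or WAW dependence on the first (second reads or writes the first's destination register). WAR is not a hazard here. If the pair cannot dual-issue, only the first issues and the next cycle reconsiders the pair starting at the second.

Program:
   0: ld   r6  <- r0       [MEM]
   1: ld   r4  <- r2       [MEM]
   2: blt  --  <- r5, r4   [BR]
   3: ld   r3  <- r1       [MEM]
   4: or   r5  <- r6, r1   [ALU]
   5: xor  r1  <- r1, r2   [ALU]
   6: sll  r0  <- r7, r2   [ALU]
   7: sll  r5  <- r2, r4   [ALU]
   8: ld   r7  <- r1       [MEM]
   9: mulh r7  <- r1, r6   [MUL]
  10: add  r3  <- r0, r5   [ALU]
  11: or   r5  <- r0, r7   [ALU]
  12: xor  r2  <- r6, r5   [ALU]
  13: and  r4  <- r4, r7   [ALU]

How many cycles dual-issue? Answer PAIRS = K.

PAIRS = 5

t=0 i0:ld ; no-port MEM/MEM
t=1 i1:ld ; no-port MEM/BR
t=2 i2:blt ; no-port BR/MEM
t=3 i3/i4:ld or ; pair
t=4 i5/i6:xor sll ; pair
t=5 i7/i8:sll ld ; pair
t=6 i9/i10:mulh add ; pair
t=7 i11:or ; RAW r5
t=8 i12/i13:xor and ; pair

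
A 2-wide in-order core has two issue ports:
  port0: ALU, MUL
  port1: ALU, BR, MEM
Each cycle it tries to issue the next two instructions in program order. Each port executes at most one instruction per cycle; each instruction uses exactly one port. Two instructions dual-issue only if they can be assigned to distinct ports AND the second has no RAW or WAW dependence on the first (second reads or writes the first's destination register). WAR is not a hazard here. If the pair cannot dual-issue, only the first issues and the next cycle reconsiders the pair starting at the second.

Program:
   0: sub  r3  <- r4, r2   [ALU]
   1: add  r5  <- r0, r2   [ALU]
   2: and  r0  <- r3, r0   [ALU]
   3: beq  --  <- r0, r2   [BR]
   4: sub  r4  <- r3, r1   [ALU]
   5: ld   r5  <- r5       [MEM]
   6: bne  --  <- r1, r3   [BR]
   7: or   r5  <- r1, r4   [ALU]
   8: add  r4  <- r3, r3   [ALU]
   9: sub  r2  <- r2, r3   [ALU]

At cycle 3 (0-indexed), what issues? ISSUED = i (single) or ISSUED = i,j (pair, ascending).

ISSUED = 5

c0: i0+i1 sub add  2-wide
c1: i2 and  RAW r0
c2: i3+i4 beq sub  2-wide
c3: i5 ld  no-port MEM/BR
c4: i6+i7 bne or  2-wide
c5: i8+i9 add sub  2-wide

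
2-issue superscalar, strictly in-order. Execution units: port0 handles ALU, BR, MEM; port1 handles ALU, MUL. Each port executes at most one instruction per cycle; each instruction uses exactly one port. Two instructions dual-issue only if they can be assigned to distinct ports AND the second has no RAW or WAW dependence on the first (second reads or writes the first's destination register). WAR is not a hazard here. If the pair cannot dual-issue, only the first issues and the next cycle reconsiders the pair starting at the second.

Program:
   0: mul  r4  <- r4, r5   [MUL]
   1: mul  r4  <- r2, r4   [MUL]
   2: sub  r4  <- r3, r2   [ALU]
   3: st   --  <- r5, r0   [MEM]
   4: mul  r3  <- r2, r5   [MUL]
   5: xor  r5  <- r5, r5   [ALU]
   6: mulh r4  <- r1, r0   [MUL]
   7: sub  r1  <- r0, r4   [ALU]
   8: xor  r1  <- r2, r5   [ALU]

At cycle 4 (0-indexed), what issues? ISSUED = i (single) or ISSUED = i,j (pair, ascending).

#0 head=0: mul.MUL i0 no-port MUL/MUL
#1 head=1: mul.MUL i1 WAW r4
#2 head=2: sub.ALU+st.MEM i2+i3 2-wide
#3 head=4: mul.MUL+xor.ALU i4+i5 2-wide
#4 head=6: mulh.MUL i6 RAW r4
#5 head=7: sub.ALU i7 WAW r1
#6 head=8: xor.ALU i8 tail

ISSUED = 6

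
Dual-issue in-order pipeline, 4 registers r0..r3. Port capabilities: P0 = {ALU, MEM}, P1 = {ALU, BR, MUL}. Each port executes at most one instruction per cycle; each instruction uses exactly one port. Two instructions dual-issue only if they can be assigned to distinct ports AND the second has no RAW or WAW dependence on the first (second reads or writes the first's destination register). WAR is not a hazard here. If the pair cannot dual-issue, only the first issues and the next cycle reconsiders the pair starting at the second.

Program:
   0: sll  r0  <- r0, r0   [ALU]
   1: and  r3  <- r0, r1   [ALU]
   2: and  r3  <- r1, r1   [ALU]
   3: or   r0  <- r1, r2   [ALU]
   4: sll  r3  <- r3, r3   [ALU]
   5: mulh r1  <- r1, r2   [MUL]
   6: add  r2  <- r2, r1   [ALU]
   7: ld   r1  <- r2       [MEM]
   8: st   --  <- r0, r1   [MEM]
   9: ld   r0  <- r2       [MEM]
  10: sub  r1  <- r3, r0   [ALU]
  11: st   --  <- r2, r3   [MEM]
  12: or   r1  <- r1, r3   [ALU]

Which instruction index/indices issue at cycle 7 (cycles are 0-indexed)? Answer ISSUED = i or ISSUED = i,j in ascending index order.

[0] i0  sll.ALU  -- RAW r0
[1] i1  and.ALU  -- WAW r3
[2] i2/i3  and.ALU/or.ALU  -- pair
[3] i4/i5  sll.ALU/mulh.MUL  -- pair
[4] i6  add.ALU  -- RAW r2
[5] i7  ld.MEM  -- no-port MEM/MEM
[6] i8  st.MEM  -- no-port MEM/MEM
[7] i9  ld.MEM  -- RAW r0
[8] i10/i11  sub.ALU/st.MEM  -- pair
[9] i12  or.ALU  -- tail

ISSUED = 9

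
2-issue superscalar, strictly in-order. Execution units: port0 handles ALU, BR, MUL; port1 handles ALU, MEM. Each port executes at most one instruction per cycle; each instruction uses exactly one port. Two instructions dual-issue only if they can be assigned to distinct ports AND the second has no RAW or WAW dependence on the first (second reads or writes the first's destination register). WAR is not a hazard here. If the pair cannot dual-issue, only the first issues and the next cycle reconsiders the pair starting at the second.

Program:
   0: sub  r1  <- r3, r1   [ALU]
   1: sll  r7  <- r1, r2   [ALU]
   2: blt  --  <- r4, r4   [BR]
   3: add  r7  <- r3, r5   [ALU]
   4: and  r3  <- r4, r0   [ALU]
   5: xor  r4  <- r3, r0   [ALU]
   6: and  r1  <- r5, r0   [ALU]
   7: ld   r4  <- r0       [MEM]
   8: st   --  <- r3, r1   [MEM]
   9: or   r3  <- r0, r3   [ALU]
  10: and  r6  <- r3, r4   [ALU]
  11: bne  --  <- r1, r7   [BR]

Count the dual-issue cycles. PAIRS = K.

c0: i0 sub  RAW r1
c1: i1+i2 sll/blt  pair
c2: i3+i4 add/and  pair
c3: i5+i6 xor/and  pair
c4: i7 ld  no-port MEM/MEM
c5: i8+i9 st/or  pair
c6: i10+i11 and/bne  pair

PAIRS = 5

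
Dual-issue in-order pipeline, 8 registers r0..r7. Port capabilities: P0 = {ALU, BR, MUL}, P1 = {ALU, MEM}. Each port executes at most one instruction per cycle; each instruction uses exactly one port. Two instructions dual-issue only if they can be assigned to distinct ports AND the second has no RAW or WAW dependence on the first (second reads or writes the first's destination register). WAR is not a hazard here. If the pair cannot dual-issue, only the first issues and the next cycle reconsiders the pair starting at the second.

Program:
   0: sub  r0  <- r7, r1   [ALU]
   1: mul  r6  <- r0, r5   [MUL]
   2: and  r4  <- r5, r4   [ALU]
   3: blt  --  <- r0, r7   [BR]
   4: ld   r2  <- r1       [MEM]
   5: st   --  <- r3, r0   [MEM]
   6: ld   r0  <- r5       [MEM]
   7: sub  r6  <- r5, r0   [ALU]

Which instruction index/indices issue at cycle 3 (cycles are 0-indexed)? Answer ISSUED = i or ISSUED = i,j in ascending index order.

ISSUED = 5

0. sub.ALU @i0  | RAW r0
1. mul.MUL+and.ALU @i1,i2  | 2-wide
2. blt.BR+ld.MEM @i3,i4  | 2-wide
3. st.MEM @i5  | no-port MEM/MEM
4. ld.MEM @i6  | RAW r0
5. sub.ALU @i7  | tail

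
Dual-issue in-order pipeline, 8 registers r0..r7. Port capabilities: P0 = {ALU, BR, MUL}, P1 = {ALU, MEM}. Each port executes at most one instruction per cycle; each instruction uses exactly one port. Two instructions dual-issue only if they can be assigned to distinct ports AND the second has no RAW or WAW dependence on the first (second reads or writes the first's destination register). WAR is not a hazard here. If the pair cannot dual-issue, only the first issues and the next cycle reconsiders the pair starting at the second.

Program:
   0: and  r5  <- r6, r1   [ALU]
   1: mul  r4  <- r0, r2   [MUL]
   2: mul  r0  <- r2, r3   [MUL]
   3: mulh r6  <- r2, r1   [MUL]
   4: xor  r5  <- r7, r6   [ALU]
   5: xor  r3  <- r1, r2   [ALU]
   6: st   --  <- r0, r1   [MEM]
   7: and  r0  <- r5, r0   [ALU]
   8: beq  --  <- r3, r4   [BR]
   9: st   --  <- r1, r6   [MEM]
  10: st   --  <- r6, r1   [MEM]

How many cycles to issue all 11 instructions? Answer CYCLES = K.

CYCLES = 7

#0 head=0: and.ALU+mul.MUL i0&i1 dual
#1 head=2: mul.MUL i2 no-port MUL/MUL
#2 head=3: mulh.MUL i3 RAW r6
#3 head=4: xor.ALU+xor.ALU i4&i5 dual
#4 head=6: st.MEM+and.ALU i6&i7 dual
#5 head=8: beq.BR+st.MEM i8&i9 dual
#6 head=10: st.MEM i10 tail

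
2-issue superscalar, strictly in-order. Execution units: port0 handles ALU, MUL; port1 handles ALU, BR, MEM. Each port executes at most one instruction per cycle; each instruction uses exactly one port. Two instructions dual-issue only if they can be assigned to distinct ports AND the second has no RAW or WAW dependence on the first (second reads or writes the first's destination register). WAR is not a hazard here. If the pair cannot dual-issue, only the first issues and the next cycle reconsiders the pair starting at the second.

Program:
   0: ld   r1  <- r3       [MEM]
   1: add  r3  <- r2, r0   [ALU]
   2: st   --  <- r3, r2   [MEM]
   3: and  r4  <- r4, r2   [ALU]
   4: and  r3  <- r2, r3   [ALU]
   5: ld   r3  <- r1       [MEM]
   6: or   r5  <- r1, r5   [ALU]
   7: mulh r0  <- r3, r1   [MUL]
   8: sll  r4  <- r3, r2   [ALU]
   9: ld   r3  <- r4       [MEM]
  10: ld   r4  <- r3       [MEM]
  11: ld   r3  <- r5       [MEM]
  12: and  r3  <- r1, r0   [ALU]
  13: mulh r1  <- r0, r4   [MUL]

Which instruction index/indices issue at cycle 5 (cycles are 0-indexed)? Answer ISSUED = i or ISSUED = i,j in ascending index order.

ISSUED = 9

[0] i0&i1  ld.MEM;add.ALU  -- pair
[1] i2&i3  st.MEM;and.ALU  -- pair
[2] i4  and.ALU  -- WAW r3
[3] i5&i6  ld.MEM;or.ALU  -- pair
[4] i7&i8  mulh.MUL;sll.ALU  -- pair
[5] i9  ld.MEM  -- no-port MEM/MEM
[6] i10  ld.MEM  -- no-port MEM/MEM
[7] i11  ld.MEM  -- WAW r3
[8] i12&i13  and.ALU;mulh.MUL  -- pair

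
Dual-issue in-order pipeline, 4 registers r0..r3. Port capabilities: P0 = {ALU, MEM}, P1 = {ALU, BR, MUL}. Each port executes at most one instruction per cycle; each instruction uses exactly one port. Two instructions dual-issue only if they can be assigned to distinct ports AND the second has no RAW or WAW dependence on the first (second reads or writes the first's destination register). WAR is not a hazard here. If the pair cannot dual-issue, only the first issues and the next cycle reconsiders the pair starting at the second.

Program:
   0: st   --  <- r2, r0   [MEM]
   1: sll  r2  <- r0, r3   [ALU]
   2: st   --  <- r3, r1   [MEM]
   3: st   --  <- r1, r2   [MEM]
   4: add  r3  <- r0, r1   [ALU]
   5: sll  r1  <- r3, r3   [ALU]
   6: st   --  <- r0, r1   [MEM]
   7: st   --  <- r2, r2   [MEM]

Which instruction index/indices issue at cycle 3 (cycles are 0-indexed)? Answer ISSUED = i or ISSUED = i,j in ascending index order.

#0 head=0: st;sll i0+i1 2-wide
#1 head=2: st i2 no-port MEM/MEM
#2 head=3: st;add i3+i4 2-wide
#3 head=5: sll i5 RAW r1
#4 head=6: st i6 no-port MEM/MEM
#5 head=7: st i7 tail

ISSUED = 5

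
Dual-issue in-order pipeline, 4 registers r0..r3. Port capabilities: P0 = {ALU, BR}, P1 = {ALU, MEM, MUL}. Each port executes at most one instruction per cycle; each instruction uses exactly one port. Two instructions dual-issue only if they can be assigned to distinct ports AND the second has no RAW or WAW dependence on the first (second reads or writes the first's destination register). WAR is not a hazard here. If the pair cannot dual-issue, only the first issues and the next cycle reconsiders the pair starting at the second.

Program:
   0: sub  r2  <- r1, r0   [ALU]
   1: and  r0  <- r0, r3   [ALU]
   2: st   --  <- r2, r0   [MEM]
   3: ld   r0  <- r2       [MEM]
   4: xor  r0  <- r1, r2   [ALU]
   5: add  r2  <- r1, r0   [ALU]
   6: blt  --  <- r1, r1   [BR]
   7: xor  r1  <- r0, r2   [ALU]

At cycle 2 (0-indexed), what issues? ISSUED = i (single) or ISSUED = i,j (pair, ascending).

t=0 i0&i1:sub.ALU/and.ALU ; 2-wide
t=1 i2:st.MEM ; no-port MEM/MEM
t=2 i3:ld.MEM ; WAW r0
t=3 i4:xor.ALU ; RAW r0
t=4 i5&i6:add.ALU/blt.BR ; 2-wide
t=5 i7:xor.ALU ; tail

ISSUED = 3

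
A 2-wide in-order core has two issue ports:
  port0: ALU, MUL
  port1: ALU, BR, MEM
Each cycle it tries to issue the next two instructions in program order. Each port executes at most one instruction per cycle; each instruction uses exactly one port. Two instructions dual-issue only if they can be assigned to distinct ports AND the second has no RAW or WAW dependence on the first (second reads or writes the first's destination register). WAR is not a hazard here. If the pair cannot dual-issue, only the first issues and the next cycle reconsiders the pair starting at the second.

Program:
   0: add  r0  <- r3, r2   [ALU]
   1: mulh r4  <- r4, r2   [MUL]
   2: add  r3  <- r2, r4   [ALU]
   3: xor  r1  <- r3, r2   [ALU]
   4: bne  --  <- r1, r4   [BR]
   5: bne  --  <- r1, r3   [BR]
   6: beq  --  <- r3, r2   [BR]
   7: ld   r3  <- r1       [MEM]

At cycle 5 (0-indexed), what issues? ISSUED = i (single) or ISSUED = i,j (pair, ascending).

ISSUED = 6

t=0 i0/i1:add+mulh ; 2-wide
t=1 i2:add ; RAW r3
t=2 i3:xor ; RAW r1
t=3 i4:bne ; no-port BR/BR
t=4 i5:bne ; no-port BR/BR
t=5 i6:beq ; no-port BR/MEM
t=6 i7:ld ; tail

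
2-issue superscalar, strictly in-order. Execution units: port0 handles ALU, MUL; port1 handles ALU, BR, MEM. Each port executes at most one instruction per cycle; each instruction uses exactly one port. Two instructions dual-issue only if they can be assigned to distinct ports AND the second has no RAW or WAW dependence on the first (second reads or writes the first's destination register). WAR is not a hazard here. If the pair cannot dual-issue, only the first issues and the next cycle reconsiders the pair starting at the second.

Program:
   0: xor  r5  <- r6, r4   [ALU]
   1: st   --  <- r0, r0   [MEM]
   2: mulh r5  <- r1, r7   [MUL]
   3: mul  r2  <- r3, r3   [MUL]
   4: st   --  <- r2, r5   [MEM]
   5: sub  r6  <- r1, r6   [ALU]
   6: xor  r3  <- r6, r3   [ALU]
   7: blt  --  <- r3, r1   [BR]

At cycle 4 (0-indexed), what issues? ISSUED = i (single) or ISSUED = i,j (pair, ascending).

ISSUED = 6

0. xor st @i0/i1  | dual
1. mulh @i2  | no-port MUL/MUL
2. mul @i3  | RAW r2
3. st sub @i4/i5  | dual
4. xor @i6  | RAW r3
5. blt @i7  | tail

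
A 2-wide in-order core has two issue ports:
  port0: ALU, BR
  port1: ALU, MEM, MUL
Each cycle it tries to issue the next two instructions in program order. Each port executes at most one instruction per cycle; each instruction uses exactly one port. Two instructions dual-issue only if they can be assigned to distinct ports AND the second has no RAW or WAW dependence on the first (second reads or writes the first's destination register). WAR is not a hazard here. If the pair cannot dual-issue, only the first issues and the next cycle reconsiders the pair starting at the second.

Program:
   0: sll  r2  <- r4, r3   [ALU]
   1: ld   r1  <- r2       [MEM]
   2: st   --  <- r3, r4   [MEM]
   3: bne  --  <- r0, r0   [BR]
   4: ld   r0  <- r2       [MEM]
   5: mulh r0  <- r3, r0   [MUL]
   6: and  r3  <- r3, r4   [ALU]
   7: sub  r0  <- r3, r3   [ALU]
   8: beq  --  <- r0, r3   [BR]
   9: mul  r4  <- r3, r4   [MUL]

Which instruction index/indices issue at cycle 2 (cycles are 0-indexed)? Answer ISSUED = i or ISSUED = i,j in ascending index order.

t=0 i0:sll.ALU ; RAW r2
t=1 i1:ld.MEM ; no-port MEM/MEM
t=2 i2/i3:st.MEM/bne.BR ; 2-wide
t=3 i4:ld.MEM ; no-port MEM/MUL
t=4 i5/i6:mulh.MUL/and.ALU ; 2-wide
t=5 i7:sub.ALU ; RAW r0
t=6 i8/i9:beq.BR/mul.MUL ; 2-wide

ISSUED = 2,3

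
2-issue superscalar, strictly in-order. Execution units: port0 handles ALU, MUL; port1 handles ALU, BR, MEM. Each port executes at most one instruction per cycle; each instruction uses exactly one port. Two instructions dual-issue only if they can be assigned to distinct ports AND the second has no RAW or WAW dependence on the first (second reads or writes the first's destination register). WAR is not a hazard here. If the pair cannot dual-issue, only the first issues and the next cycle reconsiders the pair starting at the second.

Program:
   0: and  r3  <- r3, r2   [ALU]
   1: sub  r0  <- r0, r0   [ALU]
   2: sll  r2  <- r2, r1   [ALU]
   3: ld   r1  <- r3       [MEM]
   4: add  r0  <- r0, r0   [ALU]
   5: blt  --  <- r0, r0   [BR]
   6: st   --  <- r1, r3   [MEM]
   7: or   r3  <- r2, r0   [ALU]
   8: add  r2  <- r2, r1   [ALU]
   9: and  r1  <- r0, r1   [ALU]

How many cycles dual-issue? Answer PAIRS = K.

PAIRS = 4

c0: i0+i1 and sub  pair
c1: i2+i3 sll ld  pair
c2: i4 add  RAW r0
c3: i5 blt  no-port BR/MEM
c4: i6+i7 st or  pair
c5: i8+i9 add and  pair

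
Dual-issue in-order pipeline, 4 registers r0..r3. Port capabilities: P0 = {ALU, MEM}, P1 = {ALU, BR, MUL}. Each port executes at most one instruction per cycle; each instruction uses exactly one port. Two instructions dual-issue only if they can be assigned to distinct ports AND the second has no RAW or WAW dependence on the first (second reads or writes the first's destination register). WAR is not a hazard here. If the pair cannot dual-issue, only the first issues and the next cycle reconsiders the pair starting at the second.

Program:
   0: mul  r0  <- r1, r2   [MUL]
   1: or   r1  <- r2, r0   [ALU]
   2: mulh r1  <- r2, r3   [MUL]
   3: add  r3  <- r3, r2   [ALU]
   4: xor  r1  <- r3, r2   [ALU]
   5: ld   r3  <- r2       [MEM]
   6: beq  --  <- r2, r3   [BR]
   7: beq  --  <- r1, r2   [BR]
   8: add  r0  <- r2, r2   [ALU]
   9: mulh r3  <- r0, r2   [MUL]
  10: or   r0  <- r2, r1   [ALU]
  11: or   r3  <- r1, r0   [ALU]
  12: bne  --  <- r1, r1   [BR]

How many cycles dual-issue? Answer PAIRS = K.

t=0 i0:mul ; RAW r0
t=1 i1:or ; WAW r1
t=2 i2&i3:mulh add ; pair
t=3 i4&i5:xor ld ; pair
t=4 i6:beq ; no-port BR/BR
t=5 i7&i8:beq add ; pair
t=6 i9&i10:mulh or ; pair
t=7 i11&i12:or bne ; pair

PAIRS = 5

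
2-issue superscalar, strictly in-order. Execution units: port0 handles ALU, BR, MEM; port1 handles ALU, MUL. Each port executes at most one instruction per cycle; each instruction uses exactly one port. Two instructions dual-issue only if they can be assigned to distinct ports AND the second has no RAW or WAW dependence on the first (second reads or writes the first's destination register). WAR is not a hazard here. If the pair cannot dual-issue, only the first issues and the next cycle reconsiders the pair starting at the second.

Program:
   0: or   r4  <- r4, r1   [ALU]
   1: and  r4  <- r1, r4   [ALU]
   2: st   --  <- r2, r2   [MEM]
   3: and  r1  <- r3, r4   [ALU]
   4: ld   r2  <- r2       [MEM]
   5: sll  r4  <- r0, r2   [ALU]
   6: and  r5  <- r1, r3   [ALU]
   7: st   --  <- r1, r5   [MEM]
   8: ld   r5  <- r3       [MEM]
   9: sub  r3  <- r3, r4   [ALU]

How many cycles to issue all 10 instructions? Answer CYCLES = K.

CYCLES = 6

c0: i0 or.ALU  RAW+WAW r4
c1: i1,i2 and.ALU;st.MEM  dual
c2: i3,i4 and.ALU;ld.MEM  dual
c3: i5,i6 sll.ALU;and.ALU  dual
c4: i7 st.MEM  no-port MEM/MEM
c5: i8,i9 ld.MEM;sub.ALU  dual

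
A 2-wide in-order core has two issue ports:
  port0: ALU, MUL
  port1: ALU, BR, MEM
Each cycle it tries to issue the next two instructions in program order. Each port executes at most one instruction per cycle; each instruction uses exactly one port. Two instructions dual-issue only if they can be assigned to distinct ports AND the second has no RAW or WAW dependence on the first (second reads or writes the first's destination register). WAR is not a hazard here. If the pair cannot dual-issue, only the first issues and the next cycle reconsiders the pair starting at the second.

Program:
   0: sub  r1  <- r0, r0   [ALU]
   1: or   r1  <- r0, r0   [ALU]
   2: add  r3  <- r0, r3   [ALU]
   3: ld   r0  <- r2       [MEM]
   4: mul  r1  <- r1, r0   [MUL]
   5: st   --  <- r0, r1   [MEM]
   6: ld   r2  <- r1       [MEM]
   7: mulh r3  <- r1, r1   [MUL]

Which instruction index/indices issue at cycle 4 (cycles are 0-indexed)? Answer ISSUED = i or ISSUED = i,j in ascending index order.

  cy0 -> i0 (sub.ALU) WAW r1
  cy1 -> i1/i2 (or.ALU+add.ALU) pair
  cy2 -> i3 (ld.MEM) RAW r0
  cy3 -> i4 (mul.MUL) RAW r1
  cy4 -> i5 (st.MEM) no-port MEM/MEM
  cy5 -> i6/i7 (ld.MEM+mulh.MUL) pair

ISSUED = 5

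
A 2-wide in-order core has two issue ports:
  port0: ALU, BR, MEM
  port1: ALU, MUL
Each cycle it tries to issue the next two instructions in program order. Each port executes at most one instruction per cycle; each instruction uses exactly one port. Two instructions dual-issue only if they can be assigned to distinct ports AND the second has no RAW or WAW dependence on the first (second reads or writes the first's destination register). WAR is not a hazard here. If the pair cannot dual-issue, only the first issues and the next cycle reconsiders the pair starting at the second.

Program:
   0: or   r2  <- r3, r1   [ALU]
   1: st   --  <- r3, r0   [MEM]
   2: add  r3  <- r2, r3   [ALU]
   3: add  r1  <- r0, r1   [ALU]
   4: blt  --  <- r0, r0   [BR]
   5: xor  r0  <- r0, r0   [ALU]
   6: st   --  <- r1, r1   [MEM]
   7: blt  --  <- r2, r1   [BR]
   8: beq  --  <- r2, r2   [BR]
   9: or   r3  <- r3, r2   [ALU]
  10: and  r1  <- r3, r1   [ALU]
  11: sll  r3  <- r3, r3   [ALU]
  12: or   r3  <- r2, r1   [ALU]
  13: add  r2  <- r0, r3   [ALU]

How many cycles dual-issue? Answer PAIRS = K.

#0 head=0: or+st i0&i1 2-wide
#1 head=2: add+add i2&i3 2-wide
#2 head=4: blt+xor i4&i5 2-wide
#3 head=6: st i6 no-port MEM/BR
#4 head=7: blt i7 no-port BR/BR
#5 head=8: beq+or i8&i9 2-wide
#6 head=10: and+sll i10&i11 2-wide
#7 head=12: or i12 RAW r3
#8 head=13: add i13 tail

PAIRS = 5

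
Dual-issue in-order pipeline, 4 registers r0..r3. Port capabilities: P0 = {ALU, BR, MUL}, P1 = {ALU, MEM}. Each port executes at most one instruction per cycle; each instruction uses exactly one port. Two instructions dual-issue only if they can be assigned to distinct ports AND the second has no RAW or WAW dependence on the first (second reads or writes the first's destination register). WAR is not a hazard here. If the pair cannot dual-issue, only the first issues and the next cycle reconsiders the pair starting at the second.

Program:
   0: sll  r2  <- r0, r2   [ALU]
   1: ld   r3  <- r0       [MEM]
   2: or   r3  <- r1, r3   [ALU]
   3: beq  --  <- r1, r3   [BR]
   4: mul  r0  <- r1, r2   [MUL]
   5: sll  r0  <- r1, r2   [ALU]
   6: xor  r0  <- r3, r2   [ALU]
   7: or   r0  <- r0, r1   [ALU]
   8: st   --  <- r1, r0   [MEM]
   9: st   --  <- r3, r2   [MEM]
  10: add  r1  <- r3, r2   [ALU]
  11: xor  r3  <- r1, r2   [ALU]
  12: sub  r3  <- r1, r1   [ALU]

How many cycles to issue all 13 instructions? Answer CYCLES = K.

CYCLES = 11

t=0 i0,i1:sll ld ; pair
t=1 i2:or ; RAW r3
t=2 i3:beq ; no-port BR/MUL
t=3 i4:mul ; WAW r0
t=4 i5:sll ; WAW r0
t=5 i6:xor ; RAW+WAW r0
t=6 i7:or ; RAW r0
t=7 i8:st ; no-port MEM/MEM
t=8 i9,i10:st add ; pair
t=9 i11:xor ; WAW r3
t=10 i12:sub ; tail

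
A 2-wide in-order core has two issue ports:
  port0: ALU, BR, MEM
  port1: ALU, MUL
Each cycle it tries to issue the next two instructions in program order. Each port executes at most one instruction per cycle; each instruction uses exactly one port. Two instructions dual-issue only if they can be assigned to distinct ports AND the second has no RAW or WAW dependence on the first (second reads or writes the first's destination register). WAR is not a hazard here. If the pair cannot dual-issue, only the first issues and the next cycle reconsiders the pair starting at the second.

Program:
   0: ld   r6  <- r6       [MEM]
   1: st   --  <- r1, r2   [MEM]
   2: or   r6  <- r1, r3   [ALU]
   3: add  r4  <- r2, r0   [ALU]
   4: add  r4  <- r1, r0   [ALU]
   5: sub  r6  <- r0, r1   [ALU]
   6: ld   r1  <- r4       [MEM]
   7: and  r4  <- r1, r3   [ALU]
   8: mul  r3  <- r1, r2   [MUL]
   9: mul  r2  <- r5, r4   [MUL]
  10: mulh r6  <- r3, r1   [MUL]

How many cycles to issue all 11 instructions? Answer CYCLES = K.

t=0 i0:ld.MEM ; no-port MEM/MEM
t=1 i1,i2:st.MEM/or.ALU ; dual
t=2 i3:add.ALU ; WAW r4
t=3 i4,i5:add.ALU/sub.ALU ; dual
t=4 i6:ld.MEM ; RAW r1
t=5 i7,i8:and.ALU/mul.MUL ; dual
t=6 i9:mul.MUL ; no-port MUL/MUL
t=7 i10:mulh.MUL ; tail

CYCLES = 8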